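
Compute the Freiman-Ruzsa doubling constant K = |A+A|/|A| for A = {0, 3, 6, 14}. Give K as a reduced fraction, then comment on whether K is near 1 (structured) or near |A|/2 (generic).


|A| = 4.
Compute A + A by enumerating all 16 pairs.
A + A = {0, 3, 6, 9, 12, 14, 17, 20, 28}, so |A + A| = 9.
K = |A + A| / |A| = 9/4 (already in lowest terms) ≈ 2.2500.
Reference: AP of size 4 gives K = 7/4 ≈ 1.7500; a fully generic set of size 4 gives K ≈ 2.5000.

|A| = 4, |A + A| = 9, K = 9/4.


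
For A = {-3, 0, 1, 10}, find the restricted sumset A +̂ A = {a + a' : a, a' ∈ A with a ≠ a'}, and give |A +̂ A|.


Restricted sumset: A +̂ A = {a + a' : a ∈ A, a' ∈ A, a ≠ a'}.
Equivalently, take A + A and drop any sum 2a that is achievable ONLY as a + a for a ∈ A (i.e. sums representable only with equal summands).
Enumerate pairs (a, a') with a < a' (symmetric, so each unordered pair gives one sum; this covers all a ≠ a'):
  -3 + 0 = -3
  -3 + 1 = -2
  -3 + 10 = 7
  0 + 1 = 1
  0 + 10 = 10
  1 + 10 = 11
Collected distinct sums: {-3, -2, 1, 7, 10, 11}
|A +̂ A| = 6
(Reference bound: |A +̂ A| ≥ 2|A| - 3 for |A| ≥ 2, with |A| = 4 giving ≥ 5.)

|A +̂ A| = 6


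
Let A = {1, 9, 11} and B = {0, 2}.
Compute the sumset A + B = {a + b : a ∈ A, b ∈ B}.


A + B = {a + b : a ∈ A, b ∈ B}.
Enumerate all |A|·|B| = 3·2 = 6 pairs (a, b) and collect distinct sums.
a = 1: 1+0=1, 1+2=3
a = 9: 9+0=9, 9+2=11
a = 11: 11+0=11, 11+2=13
Collecting distinct sums: A + B = {1, 3, 9, 11, 13}
|A + B| = 5

A + B = {1, 3, 9, 11, 13}


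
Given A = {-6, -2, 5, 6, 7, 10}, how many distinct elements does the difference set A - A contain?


A - A = {a - a' : a, a' ∈ A}; |A| = 6.
Bounds: 2|A|-1 ≤ |A - A| ≤ |A|² - |A| + 1, i.e. 11 ≤ |A - A| ≤ 31.
Note: 0 ∈ A - A always (from a - a). The set is symmetric: if d ∈ A - A then -d ∈ A - A.
Enumerate nonzero differences d = a - a' with a > a' (then include -d):
Positive differences: {1, 2, 3, 4, 5, 7, 8, 9, 11, 12, 13, 16}
Full difference set: {0} ∪ (positive diffs) ∪ (negative diffs).
|A - A| = 1 + 2·12 = 25 (matches direct enumeration: 25).

|A - A| = 25


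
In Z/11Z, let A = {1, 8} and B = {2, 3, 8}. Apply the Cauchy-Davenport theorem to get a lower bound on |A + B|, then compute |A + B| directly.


Cauchy-Davenport: |A + B| ≥ min(p, |A| + |B| - 1) for A, B nonempty in Z/pZ.
|A| = 2, |B| = 3, p = 11.
CD lower bound = min(11, 2 + 3 - 1) = min(11, 4) = 4.
Compute A + B mod 11 directly:
a = 1: 1+2=3, 1+3=4, 1+8=9
a = 8: 8+2=10, 8+3=0, 8+8=5
A + B = {0, 3, 4, 5, 9, 10}, so |A + B| = 6.
Verify: 6 ≥ 4? Yes ✓.

CD lower bound = 4, actual |A + B| = 6.


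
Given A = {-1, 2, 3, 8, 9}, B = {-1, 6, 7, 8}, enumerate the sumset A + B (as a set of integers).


A + B = {a + b : a ∈ A, b ∈ B}.
Enumerate all |A|·|B| = 5·4 = 20 pairs (a, b) and collect distinct sums.
a = -1: -1+-1=-2, -1+6=5, -1+7=6, -1+8=7
a = 2: 2+-1=1, 2+6=8, 2+7=9, 2+8=10
a = 3: 3+-1=2, 3+6=9, 3+7=10, 3+8=11
a = 8: 8+-1=7, 8+6=14, 8+7=15, 8+8=16
a = 9: 9+-1=8, 9+6=15, 9+7=16, 9+8=17
Collecting distinct sums: A + B = {-2, 1, 2, 5, 6, 7, 8, 9, 10, 11, 14, 15, 16, 17}
|A + B| = 14

A + B = {-2, 1, 2, 5, 6, 7, 8, 9, 10, 11, 14, 15, 16, 17}


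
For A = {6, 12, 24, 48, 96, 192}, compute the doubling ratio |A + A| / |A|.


|A| = 6.
Compute A + A by enumerating all 36 pairs.
A + A = {12, 18, 24, 30, 36, 48, 54, 60, 72, 96, 102, 108, 120, 144, 192, 198, 204, 216, 240, 288, 384}, so |A + A| = 21.
K = |A + A| / |A| = 21/6 = 7/2 ≈ 3.5000.
Reference: AP of size 6 gives K = 11/6 ≈ 1.8333; a fully generic set of size 6 gives K ≈ 3.5000.

|A| = 6, |A + A| = 21, K = 21/6 = 7/2.


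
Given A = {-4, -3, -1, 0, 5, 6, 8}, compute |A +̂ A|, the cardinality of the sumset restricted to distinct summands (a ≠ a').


Restricted sumset: A +̂ A = {a + a' : a ∈ A, a' ∈ A, a ≠ a'}.
Equivalently, take A + A and drop any sum 2a that is achievable ONLY as a + a for a ∈ A (i.e. sums representable only with equal summands).
Enumerate pairs (a, a') with a < a' (symmetric, so each unordered pair gives one sum; this covers all a ≠ a'):
  -4 + -3 = -7
  -4 + -1 = -5
  -4 + 0 = -4
  -4 + 5 = 1
  -4 + 6 = 2
  -4 + 8 = 4
  -3 + -1 = -4
  -3 + 0 = -3
  -3 + 5 = 2
  -3 + 6 = 3
  -3 + 8 = 5
  -1 + 0 = -1
  -1 + 5 = 4
  -1 + 6 = 5
  -1 + 8 = 7
  0 + 5 = 5
  0 + 6 = 6
  0 + 8 = 8
  5 + 6 = 11
  5 + 8 = 13
  6 + 8 = 14
Collected distinct sums: {-7, -5, -4, -3, -1, 1, 2, 3, 4, 5, 6, 7, 8, 11, 13, 14}
|A +̂ A| = 16
(Reference bound: |A +̂ A| ≥ 2|A| - 3 for |A| ≥ 2, with |A| = 7 giving ≥ 11.)

|A +̂ A| = 16


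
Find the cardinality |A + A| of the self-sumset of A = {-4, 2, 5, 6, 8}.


A + A = {a + a' : a, a' ∈ A}; |A| = 5.
General bounds: 2|A| - 1 ≤ |A + A| ≤ |A|(|A|+1)/2, i.e. 9 ≤ |A + A| ≤ 15.
Lower bound 2|A|-1 is attained iff A is an arithmetic progression.
Enumerate sums a + a' for a ≤ a' (symmetric, so this suffices):
a = -4: -4+-4=-8, -4+2=-2, -4+5=1, -4+6=2, -4+8=4
a = 2: 2+2=4, 2+5=7, 2+6=8, 2+8=10
a = 5: 5+5=10, 5+6=11, 5+8=13
a = 6: 6+6=12, 6+8=14
a = 8: 8+8=16
Distinct sums: {-8, -2, 1, 2, 4, 7, 8, 10, 11, 12, 13, 14, 16}
|A + A| = 13

|A + A| = 13


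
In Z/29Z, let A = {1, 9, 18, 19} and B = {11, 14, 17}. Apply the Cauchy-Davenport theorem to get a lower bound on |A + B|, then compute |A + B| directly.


Cauchy-Davenport: |A + B| ≥ min(p, |A| + |B| - 1) for A, B nonempty in Z/pZ.
|A| = 4, |B| = 3, p = 29.
CD lower bound = min(29, 4 + 3 - 1) = min(29, 6) = 6.
Compute A + B mod 29 directly:
a = 1: 1+11=12, 1+14=15, 1+17=18
a = 9: 9+11=20, 9+14=23, 9+17=26
a = 18: 18+11=0, 18+14=3, 18+17=6
a = 19: 19+11=1, 19+14=4, 19+17=7
A + B = {0, 1, 3, 4, 6, 7, 12, 15, 18, 20, 23, 26}, so |A + B| = 12.
Verify: 12 ≥ 6? Yes ✓.

CD lower bound = 6, actual |A + B| = 12.


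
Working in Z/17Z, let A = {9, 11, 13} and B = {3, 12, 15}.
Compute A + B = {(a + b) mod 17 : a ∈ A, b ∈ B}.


Work in Z/17Z: reduce every sum a + b modulo 17.
Enumerate all 9 pairs:
a = 9: 9+3=12, 9+12=4, 9+15=7
a = 11: 11+3=14, 11+12=6, 11+15=9
a = 13: 13+3=16, 13+12=8, 13+15=11
Distinct residues collected: {4, 6, 7, 8, 9, 11, 12, 14, 16}
|A + B| = 9 (out of 17 total residues).

A + B = {4, 6, 7, 8, 9, 11, 12, 14, 16}


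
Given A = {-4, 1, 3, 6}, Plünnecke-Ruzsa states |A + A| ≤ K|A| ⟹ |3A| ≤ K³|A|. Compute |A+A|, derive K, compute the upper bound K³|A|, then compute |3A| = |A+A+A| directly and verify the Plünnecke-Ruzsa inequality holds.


|A| = 4.
Step 1: Compute A + A by enumerating all 16 pairs.
A + A = {-8, -3, -1, 2, 4, 6, 7, 9, 12}, so |A + A| = 9.
Step 2: Doubling constant K = |A + A|/|A| = 9/4 = 9/4 ≈ 2.2500.
Step 3: Plünnecke-Ruzsa gives |3A| ≤ K³·|A| = (2.2500)³ · 4 ≈ 45.5625.
Step 4: Compute 3A = A + A + A directly by enumerating all triples (a,b,c) ∈ A³; |3A| = 16.
Step 5: Check 16 ≤ 45.5625? Yes ✓.

K = 9/4, Plünnecke-Ruzsa bound K³|A| ≈ 45.5625, |3A| = 16, inequality holds.


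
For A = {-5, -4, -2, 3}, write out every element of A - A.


A - A = {a - a' : a, a' ∈ A}.
Compute a - a' for each ordered pair (a, a'):
a = -5: -5--5=0, -5--4=-1, -5--2=-3, -5-3=-8
a = -4: -4--5=1, -4--4=0, -4--2=-2, -4-3=-7
a = -2: -2--5=3, -2--4=2, -2--2=0, -2-3=-5
a = 3: 3--5=8, 3--4=7, 3--2=5, 3-3=0
Collecting distinct values (and noting 0 appears from a-a):
A - A = {-8, -7, -5, -3, -2, -1, 0, 1, 2, 3, 5, 7, 8}
|A - A| = 13

A - A = {-8, -7, -5, -3, -2, -1, 0, 1, 2, 3, 5, 7, 8}


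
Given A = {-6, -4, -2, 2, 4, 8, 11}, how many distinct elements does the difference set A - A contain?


A - A = {a - a' : a, a' ∈ A}; |A| = 7.
Bounds: 2|A|-1 ≤ |A - A| ≤ |A|² - |A| + 1, i.e. 13 ≤ |A - A| ≤ 43.
Note: 0 ∈ A - A always (from a - a). The set is symmetric: if d ∈ A - A then -d ∈ A - A.
Enumerate nonzero differences d = a - a' with a > a' (then include -d):
Positive differences: {2, 3, 4, 6, 7, 8, 9, 10, 12, 13, 14, 15, 17}
Full difference set: {0} ∪ (positive diffs) ∪ (negative diffs).
|A - A| = 1 + 2·13 = 27 (matches direct enumeration: 27).

|A - A| = 27


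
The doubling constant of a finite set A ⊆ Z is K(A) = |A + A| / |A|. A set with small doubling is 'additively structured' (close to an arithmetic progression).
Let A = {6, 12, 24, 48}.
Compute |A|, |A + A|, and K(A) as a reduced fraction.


|A| = 4.
Compute A + A by enumerating all 16 pairs.
A + A = {12, 18, 24, 30, 36, 48, 54, 60, 72, 96}, so |A + A| = 10.
K = |A + A| / |A| = 10/4 = 5/2 ≈ 2.5000.
Reference: AP of size 4 gives K = 7/4 ≈ 1.7500; a fully generic set of size 4 gives K ≈ 2.5000.

|A| = 4, |A + A| = 10, K = 10/4 = 5/2.


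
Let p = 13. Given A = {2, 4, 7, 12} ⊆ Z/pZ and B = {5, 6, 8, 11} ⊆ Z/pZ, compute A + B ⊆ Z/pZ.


Work in Z/13Z: reduce every sum a + b modulo 13.
Enumerate all 16 pairs:
a = 2: 2+5=7, 2+6=8, 2+8=10, 2+11=0
a = 4: 4+5=9, 4+6=10, 4+8=12, 4+11=2
a = 7: 7+5=12, 7+6=0, 7+8=2, 7+11=5
a = 12: 12+5=4, 12+6=5, 12+8=7, 12+11=10
Distinct residues collected: {0, 2, 4, 5, 7, 8, 9, 10, 12}
|A + B| = 9 (out of 13 total residues).

A + B = {0, 2, 4, 5, 7, 8, 9, 10, 12}


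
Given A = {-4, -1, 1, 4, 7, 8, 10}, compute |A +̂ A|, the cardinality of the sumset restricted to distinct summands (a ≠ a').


Restricted sumset: A +̂ A = {a + a' : a ∈ A, a' ∈ A, a ≠ a'}.
Equivalently, take A + A and drop any sum 2a that is achievable ONLY as a + a for a ∈ A (i.e. sums representable only with equal summands).
Enumerate pairs (a, a') with a < a' (symmetric, so each unordered pair gives one sum; this covers all a ≠ a'):
  -4 + -1 = -5
  -4 + 1 = -3
  -4 + 4 = 0
  -4 + 7 = 3
  -4 + 8 = 4
  -4 + 10 = 6
  -1 + 1 = 0
  -1 + 4 = 3
  -1 + 7 = 6
  -1 + 8 = 7
  -1 + 10 = 9
  1 + 4 = 5
  1 + 7 = 8
  1 + 8 = 9
  1 + 10 = 11
  4 + 7 = 11
  4 + 8 = 12
  4 + 10 = 14
  7 + 8 = 15
  7 + 10 = 17
  8 + 10 = 18
Collected distinct sums: {-5, -3, 0, 3, 4, 5, 6, 7, 8, 9, 11, 12, 14, 15, 17, 18}
|A +̂ A| = 16
(Reference bound: |A +̂ A| ≥ 2|A| - 3 for |A| ≥ 2, with |A| = 7 giving ≥ 11.)

|A +̂ A| = 16


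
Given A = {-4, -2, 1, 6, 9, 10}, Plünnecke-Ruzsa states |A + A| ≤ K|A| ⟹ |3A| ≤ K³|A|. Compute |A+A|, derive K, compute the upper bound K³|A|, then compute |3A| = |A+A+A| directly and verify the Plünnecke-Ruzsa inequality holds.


|A| = 6.
Step 1: Compute A + A by enumerating all 36 pairs.
A + A = {-8, -6, -4, -3, -1, 2, 4, 5, 6, 7, 8, 10, 11, 12, 15, 16, 18, 19, 20}, so |A + A| = 19.
Step 2: Doubling constant K = |A + A|/|A| = 19/6 = 19/6 ≈ 3.1667.
Step 3: Plünnecke-Ruzsa gives |3A| ≤ K³·|A| = (3.1667)³ · 6 ≈ 190.5278.
Step 4: Compute 3A = A + A + A directly by enumerating all triples (a,b,c) ∈ A³; |3A| = 38.
Step 5: Check 38 ≤ 190.5278? Yes ✓.

K = 19/6, Plünnecke-Ruzsa bound K³|A| ≈ 190.5278, |3A| = 38, inequality holds.


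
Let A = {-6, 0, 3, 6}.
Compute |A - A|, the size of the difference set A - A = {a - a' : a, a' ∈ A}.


A - A = {a - a' : a, a' ∈ A}; |A| = 4.
Bounds: 2|A|-1 ≤ |A - A| ≤ |A|² - |A| + 1, i.e. 7 ≤ |A - A| ≤ 13.
Note: 0 ∈ A - A always (from a - a). The set is symmetric: if d ∈ A - A then -d ∈ A - A.
Enumerate nonzero differences d = a - a' with a > a' (then include -d):
Positive differences: {3, 6, 9, 12}
Full difference set: {0} ∪ (positive diffs) ∪ (negative diffs).
|A - A| = 1 + 2·4 = 9 (matches direct enumeration: 9).

|A - A| = 9


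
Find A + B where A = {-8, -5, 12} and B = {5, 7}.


A + B = {a + b : a ∈ A, b ∈ B}.
Enumerate all |A|·|B| = 3·2 = 6 pairs (a, b) and collect distinct sums.
a = -8: -8+5=-3, -8+7=-1
a = -5: -5+5=0, -5+7=2
a = 12: 12+5=17, 12+7=19
Collecting distinct sums: A + B = {-3, -1, 0, 2, 17, 19}
|A + B| = 6

A + B = {-3, -1, 0, 2, 17, 19}


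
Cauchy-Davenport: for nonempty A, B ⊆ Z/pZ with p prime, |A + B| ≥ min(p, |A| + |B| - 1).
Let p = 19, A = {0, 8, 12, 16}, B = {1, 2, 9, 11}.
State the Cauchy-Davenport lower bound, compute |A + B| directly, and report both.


Cauchy-Davenport: |A + B| ≥ min(p, |A| + |B| - 1) for A, B nonempty in Z/pZ.
|A| = 4, |B| = 4, p = 19.
CD lower bound = min(19, 4 + 4 - 1) = min(19, 7) = 7.
Compute A + B mod 19 directly:
a = 0: 0+1=1, 0+2=2, 0+9=9, 0+11=11
a = 8: 8+1=9, 8+2=10, 8+9=17, 8+11=0
a = 12: 12+1=13, 12+2=14, 12+9=2, 12+11=4
a = 16: 16+1=17, 16+2=18, 16+9=6, 16+11=8
A + B = {0, 1, 2, 4, 6, 8, 9, 10, 11, 13, 14, 17, 18}, so |A + B| = 13.
Verify: 13 ≥ 7? Yes ✓.

CD lower bound = 7, actual |A + B| = 13.


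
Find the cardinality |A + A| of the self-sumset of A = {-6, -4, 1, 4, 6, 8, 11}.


A + A = {a + a' : a, a' ∈ A}; |A| = 7.
General bounds: 2|A| - 1 ≤ |A + A| ≤ |A|(|A|+1)/2, i.e. 13 ≤ |A + A| ≤ 28.
Lower bound 2|A|-1 is attained iff A is an arithmetic progression.
Enumerate sums a + a' for a ≤ a' (symmetric, so this suffices):
a = -6: -6+-6=-12, -6+-4=-10, -6+1=-5, -6+4=-2, -6+6=0, -6+8=2, -6+11=5
a = -4: -4+-4=-8, -4+1=-3, -4+4=0, -4+6=2, -4+8=4, -4+11=7
a = 1: 1+1=2, 1+4=5, 1+6=7, 1+8=9, 1+11=12
a = 4: 4+4=8, 4+6=10, 4+8=12, 4+11=15
a = 6: 6+6=12, 6+8=14, 6+11=17
a = 8: 8+8=16, 8+11=19
a = 11: 11+11=22
Distinct sums: {-12, -10, -8, -5, -3, -2, 0, 2, 4, 5, 7, 8, 9, 10, 12, 14, 15, 16, 17, 19, 22}
|A + A| = 21

|A + A| = 21


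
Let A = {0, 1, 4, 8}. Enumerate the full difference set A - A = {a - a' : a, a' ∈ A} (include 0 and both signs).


A - A = {a - a' : a, a' ∈ A}.
Compute a - a' for each ordered pair (a, a'):
a = 0: 0-0=0, 0-1=-1, 0-4=-4, 0-8=-8
a = 1: 1-0=1, 1-1=0, 1-4=-3, 1-8=-7
a = 4: 4-0=4, 4-1=3, 4-4=0, 4-8=-4
a = 8: 8-0=8, 8-1=7, 8-4=4, 8-8=0
Collecting distinct values (and noting 0 appears from a-a):
A - A = {-8, -7, -4, -3, -1, 0, 1, 3, 4, 7, 8}
|A - A| = 11

A - A = {-8, -7, -4, -3, -1, 0, 1, 3, 4, 7, 8}


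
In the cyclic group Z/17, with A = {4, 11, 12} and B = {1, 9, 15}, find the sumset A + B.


Work in Z/17Z: reduce every sum a + b modulo 17.
Enumerate all 9 pairs:
a = 4: 4+1=5, 4+9=13, 4+15=2
a = 11: 11+1=12, 11+9=3, 11+15=9
a = 12: 12+1=13, 12+9=4, 12+15=10
Distinct residues collected: {2, 3, 4, 5, 9, 10, 12, 13}
|A + B| = 8 (out of 17 total residues).

A + B = {2, 3, 4, 5, 9, 10, 12, 13}


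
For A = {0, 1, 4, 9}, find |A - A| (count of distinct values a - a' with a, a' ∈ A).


A - A = {a - a' : a, a' ∈ A}; |A| = 4.
Bounds: 2|A|-1 ≤ |A - A| ≤ |A|² - |A| + 1, i.e. 7 ≤ |A - A| ≤ 13.
Note: 0 ∈ A - A always (from a - a). The set is symmetric: if d ∈ A - A then -d ∈ A - A.
Enumerate nonzero differences d = a - a' with a > a' (then include -d):
Positive differences: {1, 3, 4, 5, 8, 9}
Full difference set: {0} ∪ (positive diffs) ∪ (negative diffs).
|A - A| = 1 + 2·6 = 13 (matches direct enumeration: 13).

|A - A| = 13


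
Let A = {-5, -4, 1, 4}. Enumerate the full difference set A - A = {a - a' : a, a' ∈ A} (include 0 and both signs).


A - A = {a - a' : a, a' ∈ A}.
Compute a - a' for each ordered pair (a, a'):
a = -5: -5--5=0, -5--4=-1, -5-1=-6, -5-4=-9
a = -4: -4--5=1, -4--4=0, -4-1=-5, -4-4=-8
a = 1: 1--5=6, 1--4=5, 1-1=0, 1-4=-3
a = 4: 4--5=9, 4--4=8, 4-1=3, 4-4=0
Collecting distinct values (and noting 0 appears from a-a):
A - A = {-9, -8, -6, -5, -3, -1, 0, 1, 3, 5, 6, 8, 9}
|A - A| = 13

A - A = {-9, -8, -6, -5, -3, -1, 0, 1, 3, 5, 6, 8, 9}


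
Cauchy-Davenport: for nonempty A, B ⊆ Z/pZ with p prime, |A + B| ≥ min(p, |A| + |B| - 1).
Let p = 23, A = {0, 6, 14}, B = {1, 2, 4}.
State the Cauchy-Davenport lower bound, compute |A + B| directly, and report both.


Cauchy-Davenport: |A + B| ≥ min(p, |A| + |B| - 1) for A, B nonempty in Z/pZ.
|A| = 3, |B| = 3, p = 23.
CD lower bound = min(23, 3 + 3 - 1) = min(23, 5) = 5.
Compute A + B mod 23 directly:
a = 0: 0+1=1, 0+2=2, 0+4=4
a = 6: 6+1=7, 6+2=8, 6+4=10
a = 14: 14+1=15, 14+2=16, 14+4=18
A + B = {1, 2, 4, 7, 8, 10, 15, 16, 18}, so |A + B| = 9.
Verify: 9 ≥ 5? Yes ✓.

CD lower bound = 5, actual |A + B| = 9.


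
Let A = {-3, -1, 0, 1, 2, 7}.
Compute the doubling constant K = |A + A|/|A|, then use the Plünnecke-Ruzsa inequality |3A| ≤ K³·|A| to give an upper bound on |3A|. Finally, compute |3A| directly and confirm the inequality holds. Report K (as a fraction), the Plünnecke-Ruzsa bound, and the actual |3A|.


|A| = 6.
Step 1: Compute A + A by enumerating all 36 pairs.
A + A = {-6, -4, -3, -2, -1, 0, 1, 2, 3, 4, 6, 7, 8, 9, 14}, so |A + A| = 15.
Step 2: Doubling constant K = |A + A|/|A| = 15/6 = 15/6 ≈ 2.5000.
Step 3: Plünnecke-Ruzsa gives |3A| ≤ K³·|A| = (2.5000)³ · 6 ≈ 93.7500.
Step 4: Compute 3A = A + A + A directly by enumerating all triples (a,b,c) ∈ A³; |3A| = 25.
Step 5: Check 25 ≤ 93.7500? Yes ✓.

K = 15/6, Plünnecke-Ruzsa bound K³|A| ≈ 93.7500, |3A| = 25, inequality holds.


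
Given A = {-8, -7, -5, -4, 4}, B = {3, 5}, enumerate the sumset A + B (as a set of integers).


A + B = {a + b : a ∈ A, b ∈ B}.
Enumerate all |A|·|B| = 5·2 = 10 pairs (a, b) and collect distinct sums.
a = -8: -8+3=-5, -8+5=-3
a = -7: -7+3=-4, -7+5=-2
a = -5: -5+3=-2, -5+5=0
a = -4: -4+3=-1, -4+5=1
a = 4: 4+3=7, 4+5=9
Collecting distinct sums: A + B = {-5, -4, -3, -2, -1, 0, 1, 7, 9}
|A + B| = 9

A + B = {-5, -4, -3, -2, -1, 0, 1, 7, 9}


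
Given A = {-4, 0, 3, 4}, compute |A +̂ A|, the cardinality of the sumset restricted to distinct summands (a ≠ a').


Restricted sumset: A +̂ A = {a + a' : a ∈ A, a' ∈ A, a ≠ a'}.
Equivalently, take A + A and drop any sum 2a that is achievable ONLY as a + a for a ∈ A (i.e. sums representable only with equal summands).
Enumerate pairs (a, a') with a < a' (symmetric, so each unordered pair gives one sum; this covers all a ≠ a'):
  -4 + 0 = -4
  -4 + 3 = -1
  -4 + 4 = 0
  0 + 3 = 3
  0 + 4 = 4
  3 + 4 = 7
Collected distinct sums: {-4, -1, 0, 3, 4, 7}
|A +̂ A| = 6
(Reference bound: |A +̂ A| ≥ 2|A| - 3 for |A| ≥ 2, with |A| = 4 giving ≥ 5.)

|A +̂ A| = 6


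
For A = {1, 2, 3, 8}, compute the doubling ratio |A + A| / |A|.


|A| = 4.
Compute A + A by enumerating all 16 pairs.
A + A = {2, 3, 4, 5, 6, 9, 10, 11, 16}, so |A + A| = 9.
K = |A + A| / |A| = 9/4 (already in lowest terms) ≈ 2.2500.
Reference: AP of size 4 gives K = 7/4 ≈ 1.7500; a fully generic set of size 4 gives K ≈ 2.5000.

|A| = 4, |A + A| = 9, K = 9/4.


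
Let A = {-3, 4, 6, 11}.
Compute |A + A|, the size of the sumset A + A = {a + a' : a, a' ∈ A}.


A + A = {a + a' : a, a' ∈ A}; |A| = 4.
General bounds: 2|A| - 1 ≤ |A + A| ≤ |A|(|A|+1)/2, i.e. 7 ≤ |A + A| ≤ 10.
Lower bound 2|A|-1 is attained iff A is an arithmetic progression.
Enumerate sums a + a' for a ≤ a' (symmetric, so this suffices):
a = -3: -3+-3=-6, -3+4=1, -3+6=3, -3+11=8
a = 4: 4+4=8, 4+6=10, 4+11=15
a = 6: 6+6=12, 6+11=17
a = 11: 11+11=22
Distinct sums: {-6, 1, 3, 8, 10, 12, 15, 17, 22}
|A + A| = 9

|A + A| = 9


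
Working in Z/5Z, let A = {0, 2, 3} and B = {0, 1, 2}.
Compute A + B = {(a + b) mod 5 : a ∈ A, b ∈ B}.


Work in Z/5Z: reduce every sum a + b modulo 5.
Enumerate all 9 pairs:
a = 0: 0+0=0, 0+1=1, 0+2=2
a = 2: 2+0=2, 2+1=3, 2+2=4
a = 3: 3+0=3, 3+1=4, 3+2=0
Distinct residues collected: {0, 1, 2, 3, 4}
|A + B| = 5 (out of 5 total residues).

A + B = {0, 1, 2, 3, 4}


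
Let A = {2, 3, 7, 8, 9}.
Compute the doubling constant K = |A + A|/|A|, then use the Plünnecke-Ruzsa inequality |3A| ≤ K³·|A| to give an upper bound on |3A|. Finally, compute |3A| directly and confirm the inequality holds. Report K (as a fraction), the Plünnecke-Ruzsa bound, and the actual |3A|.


|A| = 5.
Step 1: Compute A + A by enumerating all 25 pairs.
A + A = {4, 5, 6, 9, 10, 11, 12, 14, 15, 16, 17, 18}, so |A + A| = 12.
Step 2: Doubling constant K = |A + A|/|A| = 12/5 = 12/5 ≈ 2.4000.
Step 3: Plünnecke-Ruzsa gives |3A| ≤ K³·|A| = (2.4000)³ · 5 ≈ 69.1200.
Step 4: Compute 3A = A + A + A directly by enumerating all triples (a,b,c) ∈ A³; |3A| = 21.
Step 5: Check 21 ≤ 69.1200? Yes ✓.

K = 12/5, Plünnecke-Ruzsa bound K³|A| ≈ 69.1200, |3A| = 21, inequality holds.


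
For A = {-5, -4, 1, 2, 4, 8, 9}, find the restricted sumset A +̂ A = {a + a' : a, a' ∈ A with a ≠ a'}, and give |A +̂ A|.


Restricted sumset: A +̂ A = {a + a' : a ∈ A, a' ∈ A, a ≠ a'}.
Equivalently, take A + A and drop any sum 2a that is achievable ONLY as a + a for a ∈ A (i.e. sums representable only with equal summands).
Enumerate pairs (a, a') with a < a' (symmetric, so each unordered pair gives one sum; this covers all a ≠ a'):
  -5 + -4 = -9
  -5 + 1 = -4
  -5 + 2 = -3
  -5 + 4 = -1
  -5 + 8 = 3
  -5 + 9 = 4
  -4 + 1 = -3
  -4 + 2 = -2
  -4 + 4 = 0
  -4 + 8 = 4
  -4 + 9 = 5
  1 + 2 = 3
  1 + 4 = 5
  1 + 8 = 9
  1 + 9 = 10
  2 + 4 = 6
  2 + 8 = 10
  2 + 9 = 11
  4 + 8 = 12
  4 + 9 = 13
  8 + 9 = 17
Collected distinct sums: {-9, -4, -3, -2, -1, 0, 3, 4, 5, 6, 9, 10, 11, 12, 13, 17}
|A +̂ A| = 16
(Reference bound: |A +̂ A| ≥ 2|A| - 3 for |A| ≥ 2, with |A| = 7 giving ≥ 11.)

|A +̂ A| = 16


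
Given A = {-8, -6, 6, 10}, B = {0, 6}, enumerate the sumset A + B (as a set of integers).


A + B = {a + b : a ∈ A, b ∈ B}.
Enumerate all |A|·|B| = 4·2 = 8 pairs (a, b) and collect distinct sums.
a = -8: -8+0=-8, -8+6=-2
a = -6: -6+0=-6, -6+6=0
a = 6: 6+0=6, 6+6=12
a = 10: 10+0=10, 10+6=16
Collecting distinct sums: A + B = {-8, -6, -2, 0, 6, 10, 12, 16}
|A + B| = 8

A + B = {-8, -6, -2, 0, 6, 10, 12, 16}


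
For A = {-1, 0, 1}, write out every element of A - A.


A - A = {a - a' : a, a' ∈ A}.
Compute a - a' for each ordered pair (a, a'):
a = -1: -1--1=0, -1-0=-1, -1-1=-2
a = 0: 0--1=1, 0-0=0, 0-1=-1
a = 1: 1--1=2, 1-0=1, 1-1=0
Collecting distinct values (and noting 0 appears from a-a):
A - A = {-2, -1, 0, 1, 2}
|A - A| = 5

A - A = {-2, -1, 0, 1, 2}


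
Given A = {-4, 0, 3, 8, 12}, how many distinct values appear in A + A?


A + A = {a + a' : a, a' ∈ A}; |A| = 5.
General bounds: 2|A| - 1 ≤ |A + A| ≤ |A|(|A|+1)/2, i.e. 9 ≤ |A + A| ≤ 15.
Lower bound 2|A|-1 is attained iff A is an arithmetic progression.
Enumerate sums a + a' for a ≤ a' (symmetric, so this suffices):
a = -4: -4+-4=-8, -4+0=-4, -4+3=-1, -4+8=4, -4+12=8
a = 0: 0+0=0, 0+3=3, 0+8=8, 0+12=12
a = 3: 3+3=6, 3+8=11, 3+12=15
a = 8: 8+8=16, 8+12=20
a = 12: 12+12=24
Distinct sums: {-8, -4, -1, 0, 3, 4, 6, 8, 11, 12, 15, 16, 20, 24}
|A + A| = 14

|A + A| = 14


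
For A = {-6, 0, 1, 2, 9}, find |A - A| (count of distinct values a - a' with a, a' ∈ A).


A - A = {a - a' : a, a' ∈ A}; |A| = 5.
Bounds: 2|A|-1 ≤ |A - A| ≤ |A|² - |A| + 1, i.e. 9 ≤ |A - A| ≤ 21.
Note: 0 ∈ A - A always (from a - a). The set is symmetric: if d ∈ A - A then -d ∈ A - A.
Enumerate nonzero differences d = a - a' with a > a' (then include -d):
Positive differences: {1, 2, 6, 7, 8, 9, 15}
Full difference set: {0} ∪ (positive diffs) ∪ (negative diffs).
|A - A| = 1 + 2·7 = 15 (matches direct enumeration: 15).

|A - A| = 15


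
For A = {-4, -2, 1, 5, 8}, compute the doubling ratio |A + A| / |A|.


|A| = 5.
Compute A + A by enumerating all 25 pairs.
A + A = {-8, -6, -4, -3, -1, 1, 2, 3, 4, 6, 9, 10, 13, 16}, so |A + A| = 14.
K = |A + A| / |A| = 14/5 (already in lowest terms) ≈ 2.8000.
Reference: AP of size 5 gives K = 9/5 ≈ 1.8000; a fully generic set of size 5 gives K ≈ 3.0000.

|A| = 5, |A + A| = 14, K = 14/5.


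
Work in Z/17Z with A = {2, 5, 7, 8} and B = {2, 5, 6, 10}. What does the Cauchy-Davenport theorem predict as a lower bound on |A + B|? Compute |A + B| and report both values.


Cauchy-Davenport: |A + B| ≥ min(p, |A| + |B| - 1) for A, B nonempty in Z/pZ.
|A| = 4, |B| = 4, p = 17.
CD lower bound = min(17, 4 + 4 - 1) = min(17, 7) = 7.
Compute A + B mod 17 directly:
a = 2: 2+2=4, 2+5=7, 2+6=8, 2+10=12
a = 5: 5+2=7, 5+5=10, 5+6=11, 5+10=15
a = 7: 7+2=9, 7+5=12, 7+6=13, 7+10=0
a = 8: 8+2=10, 8+5=13, 8+6=14, 8+10=1
A + B = {0, 1, 4, 7, 8, 9, 10, 11, 12, 13, 14, 15}, so |A + B| = 12.
Verify: 12 ≥ 7? Yes ✓.

CD lower bound = 7, actual |A + B| = 12.


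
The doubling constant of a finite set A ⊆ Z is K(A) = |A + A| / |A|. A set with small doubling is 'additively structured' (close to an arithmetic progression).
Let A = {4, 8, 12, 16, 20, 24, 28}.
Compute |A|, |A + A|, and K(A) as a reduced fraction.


|A| = 7.
Compute A + A by enumerating all 49 pairs.
A + A = {8, 12, 16, 20, 24, 28, 32, 36, 40, 44, 48, 52, 56}, so |A + A| = 13.
K = |A + A| / |A| = 13/7 (already in lowest terms) ≈ 1.8571.
Reference: AP of size 7 gives K = 13/7 ≈ 1.8571; a fully generic set of size 7 gives K ≈ 4.0000.

|A| = 7, |A + A| = 13, K = 13/7.


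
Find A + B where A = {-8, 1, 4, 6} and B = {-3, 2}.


A + B = {a + b : a ∈ A, b ∈ B}.
Enumerate all |A|·|B| = 4·2 = 8 pairs (a, b) and collect distinct sums.
a = -8: -8+-3=-11, -8+2=-6
a = 1: 1+-3=-2, 1+2=3
a = 4: 4+-3=1, 4+2=6
a = 6: 6+-3=3, 6+2=8
Collecting distinct sums: A + B = {-11, -6, -2, 1, 3, 6, 8}
|A + B| = 7

A + B = {-11, -6, -2, 1, 3, 6, 8}


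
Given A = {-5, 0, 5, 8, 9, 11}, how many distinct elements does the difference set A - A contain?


A - A = {a - a' : a, a' ∈ A}; |A| = 6.
Bounds: 2|A|-1 ≤ |A - A| ≤ |A|² - |A| + 1, i.e. 11 ≤ |A - A| ≤ 31.
Note: 0 ∈ A - A always (from a - a). The set is symmetric: if d ∈ A - A then -d ∈ A - A.
Enumerate nonzero differences d = a - a' with a > a' (then include -d):
Positive differences: {1, 2, 3, 4, 5, 6, 8, 9, 10, 11, 13, 14, 16}
Full difference set: {0} ∪ (positive diffs) ∪ (negative diffs).
|A - A| = 1 + 2·13 = 27 (matches direct enumeration: 27).

|A - A| = 27


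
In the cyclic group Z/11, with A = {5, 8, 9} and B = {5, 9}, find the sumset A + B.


Work in Z/11Z: reduce every sum a + b modulo 11.
Enumerate all 6 pairs:
a = 5: 5+5=10, 5+9=3
a = 8: 8+5=2, 8+9=6
a = 9: 9+5=3, 9+9=7
Distinct residues collected: {2, 3, 6, 7, 10}
|A + B| = 5 (out of 11 total residues).

A + B = {2, 3, 6, 7, 10}


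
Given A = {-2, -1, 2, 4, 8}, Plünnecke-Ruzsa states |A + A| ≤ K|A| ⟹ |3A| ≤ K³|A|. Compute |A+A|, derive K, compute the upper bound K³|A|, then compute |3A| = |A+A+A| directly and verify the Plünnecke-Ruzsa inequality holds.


|A| = 5.
Step 1: Compute A + A by enumerating all 25 pairs.
A + A = {-4, -3, -2, 0, 1, 2, 3, 4, 6, 7, 8, 10, 12, 16}, so |A + A| = 14.
Step 2: Doubling constant K = |A + A|/|A| = 14/5 = 14/5 ≈ 2.8000.
Step 3: Plünnecke-Ruzsa gives |3A| ≤ K³·|A| = (2.8000)³ · 5 ≈ 109.7600.
Step 4: Compute 3A = A + A + A directly by enumerating all triples (a,b,c) ∈ A³; |3A| = 25.
Step 5: Check 25 ≤ 109.7600? Yes ✓.

K = 14/5, Plünnecke-Ruzsa bound K³|A| ≈ 109.7600, |3A| = 25, inequality holds.


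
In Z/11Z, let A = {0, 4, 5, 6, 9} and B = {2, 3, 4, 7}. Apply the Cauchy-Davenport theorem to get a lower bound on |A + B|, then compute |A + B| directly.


Cauchy-Davenport: |A + B| ≥ min(p, |A| + |B| - 1) for A, B nonempty in Z/pZ.
|A| = 5, |B| = 4, p = 11.
CD lower bound = min(11, 5 + 4 - 1) = min(11, 8) = 8.
Compute A + B mod 11 directly:
a = 0: 0+2=2, 0+3=3, 0+4=4, 0+7=7
a = 4: 4+2=6, 4+3=7, 4+4=8, 4+7=0
a = 5: 5+2=7, 5+3=8, 5+4=9, 5+7=1
a = 6: 6+2=8, 6+3=9, 6+4=10, 6+7=2
a = 9: 9+2=0, 9+3=1, 9+4=2, 9+7=5
A + B = {0, 1, 2, 3, 4, 5, 6, 7, 8, 9, 10}, so |A + B| = 11.
Verify: 11 ≥ 8? Yes ✓.

CD lower bound = 8, actual |A + B| = 11.


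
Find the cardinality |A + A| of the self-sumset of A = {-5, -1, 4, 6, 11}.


A + A = {a + a' : a, a' ∈ A}; |A| = 5.
General bounds: 2|A| - 1 ≤ |A + A| ≤ |A|(|A|+1)/2, i.e. 9 ≤ |A + A| ≤ 15.
Lower bound 2|A|-1 is attained iff A is an arithmetic progression.
Enumerate sums a + a' for a ≤ a' (symmetric, so this suffices):
a = -5: -5+-5=-10, -5+-1=-6, -5+4=-1, -5+6=1, -5+11=6
a = -1: -1+-1=-2, -1+4=3, -1+6=5, -1+11=10
a = 4: 4+4=8, 4+6=10, 4+11=15
a = 6: 6+6=12, 6+11=17
a = 11: 11+11=22
Distinct sums: {-10, -6, -2, -1, 1, 3, 5, 6, 8, 10, 12, 15, 17, 22}
|A + A| = 14

|A + A| = 14


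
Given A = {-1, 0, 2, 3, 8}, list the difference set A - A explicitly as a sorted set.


A - A = {a - a' : a, a' ∈ A}.
Compute a - a' for each ordered pair (a, a'):
a = -1: -1--1=0, -1-0=-1, -1-2=-3, -1-3=-4, -1-8=-9
a = 0: 0--1=1, 0-0=0, 0-2=-2, 0-3=-3, 0-8=-8
a = 2: 2--1=3, 2-0=2, 2-2=0, 2-3=-1, 2-8=-6
a = 3: 3--1=4, 3-0=3, 3-2=1, 3-3=0, 3-8=-5
a = 8: 8--1=9, 8-0=8, 8-2=6, 8-3=5, 8-8=0
Collecting distinct values (and noting 0 appears from a-a):
A - A = {-9, -8, -6, -5, -4, -3, -2, -1, 0, 1, 2, 3, 4, 5, 6, 8, 9}
|A - A| = 17

A - A = {-9, -8, -6, -5, -4, -3, -2, -1, 0, 1, 2, 3, 4, 5, 6, 8, 9}


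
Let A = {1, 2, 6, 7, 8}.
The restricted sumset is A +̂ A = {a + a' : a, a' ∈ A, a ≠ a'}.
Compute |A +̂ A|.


Restricted sumset: A +̂ A = {a + a' : a ∈ A, a' ∈ A, a ≠ a'}.
Equivalently, take A + A and drop any sum 2a that is achievable ONLY as a + a for a ∈ A (i.e. sums representable only with equal summands).
Enumerate pairs (a, a') with a < a' (symmetric, so each unordered pair gives one sum; this covers all a ≠ a'):
  1 + 2 = 3
  1 + 6 = 7
  1 + 7 = 8
  1 + 8 = 9
  2 + 6 = 8
  2 + 7 = 9
  2 + 8 = 10
  6 + 7 = 13
  6 + 8 = 14
  7 + 8 = 15
Collected distinct sums: {3, 7, 8, 9, 10, 13, 14, 15}
|A +̂ A| = 8
(Reference bound: |A +̂ A| ≥ 2|A| - 3 for |A| ≥ 2, with |A| = 5 giving ≥ 7.)

|A +̂ A| = 8


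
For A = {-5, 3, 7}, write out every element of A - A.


A - A = {a - a' : a, a' ∈ A}.
Compute a - a' for each ordered pair (a, a'):
a = -5: -5--5=0, -5-3=-8, -5-7=-12
a = 3: 3--5=8, 3-3=0, 3-7=-4
a = 7: 7--5=12, 7-3=4, 7-7=0
Collecting distinct values (and noting 0 appears from a-a):
A - A = {-12, -8, -4, 0, 4, 8, 12}
|A - A| = 7

A - A = {-12, -8, -4, 0, 4, 8, 12}


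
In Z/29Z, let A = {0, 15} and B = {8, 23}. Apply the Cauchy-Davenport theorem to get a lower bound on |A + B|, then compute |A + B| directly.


Cauchy-Davenport: |A + B| ≥ min(p, |A| + |B| - 1) for A, B nonempty in Z/pZ.
|A| = 2, |B| = 2, p = 29.
CD lower bound = min(29, 2 + 2 - 1) = min(29, 3) = 3.
Compute A + B mod 29 directly:
a = 0: 0+8=8, 0+23=23
a = 15: 15+8=23, 15+23=9
A + B = {8, 9, 23}, so |A + B| = 3.
Verify: 3 ≥ 3? Yes ✓.

CD lower bound = 3, actual |A + B| = 3.


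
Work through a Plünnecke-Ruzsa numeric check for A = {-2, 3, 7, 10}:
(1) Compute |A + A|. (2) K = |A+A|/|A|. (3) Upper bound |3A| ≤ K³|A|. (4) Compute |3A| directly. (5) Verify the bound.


|A| = 4.
Step 1: Compute A + A by enumerating all 16 pairs.
A + A = {-4, 1, 5, 6, 8, 10, 13, 14, 17, 20}, so |A + A| = 10.
Step 2: Doubling constant K = |A + A|/|A| = 10/4 = 10/4 ≈ 2.5000.
Step 3: Plünnecke-Ruzsa gives |3A| ≤ K³·|A| = (2.5000)³ · 4 ≈ 62.5000.
Step 4: Compute 3A = A + A + A directly by enumerating all triples (a,b,c) ∈ A³; |3A| = 20.
Step 5: Check 20 ≤ 62.5000? Yes ✓.

K = 10/4, Plünnecke-Ruzsa bound K³|A| ≈ 62.5000, |3A| = 20, inequality holds.


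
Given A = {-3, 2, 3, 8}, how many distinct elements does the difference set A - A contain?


A - A = {a - a' : a, a' ∈ A}; |A| = 4.
Bounds: 2|A|-1 ≤ |A - A| ≤ |A|² - |A| + 1, i.e. 7 ≤ |A - A| ≤ 13.
Note: 0 ∈ A - A always (from a - a). The set is symmetric: if d ∈ A - A then -d ∈ A - A.
Enumerate nonzero differences d = a - a' with a > a' (then include -d):
Positive differences: {1, 5, 6, 11}
Full difference set: {0} ∪ (positive diffs) ∪ (negative diffs).
|A - A| = 1 + 2·4 = 9 (matches direct enumeration: 9).

|A - A| = 9


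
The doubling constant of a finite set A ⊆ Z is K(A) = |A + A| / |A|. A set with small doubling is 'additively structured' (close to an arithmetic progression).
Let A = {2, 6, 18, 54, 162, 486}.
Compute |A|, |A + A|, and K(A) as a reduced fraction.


|A| = 6.
Compute A + A by enumerating all 36 pairs.
A + A = {4, 8, 12, 20, 24, 36, 56, 60, 72, 108, 164, 168, 180, 216, 324, 488, 492, 504, 540, 648, 972}, so |A + A| = 21.
K = |A + A| / |A| = 21/6 = 7/2 ≈ 3.5000.
Reference: AP of size 6 gives K = 11/6 ≈ 1.8333; a fully generic set of size 6 gives K ≈ 3.5000.

|A| = 6, |A + A| = 21, K = 21/6 = 7/2.


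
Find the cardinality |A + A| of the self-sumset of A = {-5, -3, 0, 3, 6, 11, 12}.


A + A = {a + a' : a, a' ∈ A}; |A| = 7.
General bounds: 2|A| - 1 ≤ |A + A| ≤ |A|(|A|+1)/2, i.e. 13 ≤ |A + A| ≤ 28.
Lower bound 2|A|-1 is attained iff A is an arithmetic progression.
Enumerate sums a + a' for a ≤ a' (symmetric, so this suffices):
a = -5: -5+-5=-10, -5+-3=-8, -5+0=-5, -5+3=-2, -5+6=1, -5+11=6, -5+12=7
a = -3: -3+-3=-6, -3+0=-3, -3+3=0, -3+6=3, -3+11=8, -3+12=9
a = 0: 0+0=0, 0+3=3, 0+6=6, 0+11=11, 0+12=12
a = 3: 3+3=6, 3+6=9, 3+11=14, 3+12=15
a = 6: 6+6=12, 6+11=17, 6+12=18
a = 11: 11+11=22, 11+12=23
a = 12: 12+12=24
Distinct sums: {-10, -8, -6, -5, -3, -2, 0, 1, 3, 6, 7, 8, 9, 11, 12, 14, 15, 17, 18, 22, 23, 24}
|A + A| = 22

|A + A| = 22


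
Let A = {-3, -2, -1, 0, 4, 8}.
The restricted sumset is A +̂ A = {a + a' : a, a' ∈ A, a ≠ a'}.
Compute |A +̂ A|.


Restricted sumset: A +̂ A = {a + a' : a ∈ A, a' ∈ A, a ≠ a'}.
Equivalently, take A + A and drop any sum 2a that is achievable ONLY as a + a for a ∈ A (i.e. sums representable only with equal summands).
Enumerate pairs (a, a') with a < a' (symmetric, so each unordered pair gives one sum; this covers all a ≠ a'):
  -3 + -2 = -5
  -3 + -1 = -4
  -3 + 0 = -3
  -3 + 4 = 1
  -3 + 8 = 5
  -2 + -1 = -3
  -2 + 0 = -2
  -2 + 4 = 2
  -2 + 8 = 6
  -1 + 0 = -1
  -1 + 4 = 3
  -1 + 8 = 7
  0 + 4 = 4
  0 + 8 = 8
  4 + 8 = 12
Collected distinct sums: {-5, -4, -3, -2, -1, 1, 2, 3, 4, 5, 6, 7, 8, 12}
|A +̂ A| = 14
(Reference bound: |A +̂ A| ≥ 2|A| - 3 for |A| ≥ 2, with |A| = 6 giving ≥ 9.)

|A +̂ A| = 14


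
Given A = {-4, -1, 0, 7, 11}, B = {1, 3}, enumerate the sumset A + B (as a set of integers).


A + B = {a + b : a ∈ A, b ∈ B}.
Enumerate all |A|·|B| = 5·2 = 10 pairs (a, b) and collect distinct sums.
a = -4: -4+1=-3, -4+3=-1
a = -1: -1+1=0, -1+3=2
a = 0: 0+1=1, 0+3=3
a = 7: 7+1=8, 7+3=10
a = 11: 11+1=12, 11+3=14
Collecting distinct sums: A + B = {-3, -1, 0, 1, 2, 3, 8, 10, 12, 14}
|A + B| = 10

A + B = {-3, -1, 0, 1, 2, 3, 8, 10, 12, 14}


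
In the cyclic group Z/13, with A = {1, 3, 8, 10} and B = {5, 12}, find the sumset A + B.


Work in Z/13Z: reduce every sum a + b modulo 13.
Enumerate all 8 pairs:
a = 1: 1+5=6, 1+12=0
a = 3: 3+5=8, 3+12=2
a = 8: 8+5=0, 8+12=7
a = 10: 10+5=2, 10+12=9
Distinct residues collected: {0, 2, 6, 7, 8, 9}
|A + B| = 6 (out of 13 total residues).

A + B = {0, 2, 6, 7, 8, 9}


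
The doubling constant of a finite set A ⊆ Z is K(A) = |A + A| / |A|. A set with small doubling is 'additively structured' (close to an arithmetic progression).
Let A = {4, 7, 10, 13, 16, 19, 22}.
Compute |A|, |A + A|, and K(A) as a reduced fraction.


|A| = 7.
Compute A + A by enumerating all 49 pairs.
A + A = {8, 11, 14, 17, 20, 23, 26, 29, 32, 35, 38, 41, 44}, so |A + A| = 13.
K = |A + A| / |A| = 13/7 (already in lowest terms) ≈ 1.8571.
Reference: AP of size 7 gives K = 13/7 ≈ 1.8571; a fully generic set of size 7 gives K ≈ 4.0000.

|A| = 7, |A + A| = 13, K = 13/7.


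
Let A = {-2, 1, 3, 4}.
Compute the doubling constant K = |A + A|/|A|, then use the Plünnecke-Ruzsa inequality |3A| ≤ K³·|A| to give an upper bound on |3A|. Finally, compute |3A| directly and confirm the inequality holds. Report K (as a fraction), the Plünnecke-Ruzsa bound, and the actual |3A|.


|A| = 4.
Step 1: Compute A + A by enumerating all 16 pairs.
A + A = {-4, -1, 1, 2, 4, 5, 6, 7, 8}, so |A + A| = 9.
Step 2: Doubling constant K = |A + A|/|A| = 9/4 = 9/4 ≈ 2.2500.
Step 3: Plünnecke-Ruzsa gives |3A| ≤ K³·|A| = (2.2500)³ · 4 ≈ 45.5625.
Step 4: Compute 3A = A + A + A directly by enumerating all triples (a,b,c) ∈ A³; |3A| = 15.
Step 5: Check 15 ≤ 45.5625? Yes ✓.

K = 9/4, Plünnecke-Ruzsa bound K³|A| ≈ 45.5625, |3A| = 15, inequality holds.


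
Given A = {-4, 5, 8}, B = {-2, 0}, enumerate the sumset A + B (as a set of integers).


A + B = {a + b : a ∈ A, b ∈ B}.
Enumerate all |A|·|B| = 3·2 = 6 pairs (a, b) and collect distinct sums.
a = -4: -4+-2=-6, -4+0=-4
a = 5: 5+-2=3, 5+0=5
a = 8: 8+-2=6, 8+0=8
Collecting distinct sums: A + B = {-6, -4, 3, 5, 6, 8}
|A + B| = 6

A + B = {-6, -4, 3, 5, 6, 8}


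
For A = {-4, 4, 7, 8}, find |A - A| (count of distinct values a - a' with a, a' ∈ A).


A - A = {a - a' : a, a' ∈ A}; |A| = 4.
Bounds: 2|A|-1 ≤ |A - A| ≤ |A|² - |A| + 1, i.e. 7 ≤ |A - A| ≤ 13.
Note: 0 ∈ A - A always (from a - a). The set is symmetric: if d ∈ A - A then -d ∈ A - A.
Enumerate nonzero differences d = a - a' with a > a' (then include -d):
Positive differences: {1, 3, 4, 8, 11, 12}
Full difference set: {0} ∪ (positive diffs) ∪ (negative diffs).
|A - A| = 1 + 2·6 = 13 (matches direct enumeration: 13).

|A - A| = 13


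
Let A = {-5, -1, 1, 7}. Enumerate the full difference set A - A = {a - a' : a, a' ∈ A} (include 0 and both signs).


A - A = {a - a' : a, a' ∈ A}.
Compute a - a' for each ordered pair (a, a'):
a = -5: -5--5=0, -5--1=-4, -5-1=-6, -5-7=-12
a = -1: -1--5=4, -1--1=0, -1-1=-2, -1-7=-8
a = 1: 1--5=6, 1--1=2, 1-1=0, 1-7=-6
a = 7: 7--5=12, 7--1=8, 7-1=6, 7-7=0
Collecting distinct values (and noting 0 appears from a-a):
A - A = {-12, -8, -6, -4, -2, 0, 2, 4, 6, 8, 12}
|A - A| = 11

A - A = {-12, -8, -6, -4, -2, 0, 2, 4, 6, 8, 12}


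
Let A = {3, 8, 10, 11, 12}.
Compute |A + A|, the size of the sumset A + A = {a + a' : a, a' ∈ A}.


A + A = {a + a' : a, a' ∈ A}; |A| = 5.
General bounds: 2|A| - 1 ≤ |A + A| ≤ |A|(|A|+1)/2, i.e. 9 ≤ |A + A| ≤ 15.
Lower bound 2|A|-1 is attained iff A is an arithmetic progression.
Enumerate sums a + a' for a ≤ a' (symmetric, so this suffices):
a = 3: 3+3=6, 3+8=11, 3+10=13, 3+11=14, 3+12=15
a = 8: 8+8=16, 8+10=18, 8+11=19, 8+12=20
a = 10: 10+10=20, 10+11=21, 10+12=22
a = 11: 11+11=22, 11+12=23
a = 12: 12+12=24
Distinct sums: {6, 11, 13, 14, 15, 16, 18, 19, 20, 21, 22, 23, 24}
|A + A| = 13

|A + A| = 13


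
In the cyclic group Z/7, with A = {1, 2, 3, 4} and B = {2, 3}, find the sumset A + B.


Work in Z/7Z: reduce every sum a + b modulo 7.
Enumerate all 8 pairs:
a = 1: 1+2=3, 1+3=4
a = 2: 2+2=4, 2+3=5
a = 3: 3+2=5, 3+3=6
a = 4: 4+2=6, 4+3=0
Distinct residues collected: {0, 3, 4, 5, 6}
|A + B| = 5 (out of 7 total residues).

A + B = {0, 3, 4, 5, 6}


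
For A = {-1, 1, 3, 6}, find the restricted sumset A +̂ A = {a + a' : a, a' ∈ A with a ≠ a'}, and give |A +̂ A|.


Restricted sumset: A +̂ A = {a + a' : a ∈ A, a' ∈ A, a ≠ a'}.
Equivalently, take A + A and drop any sum 2a that is achievable ONLY as a + a for a ∈ A (i.e. sums representable only with equal summands).
Enumerate pairs (a, a') with a < a' (symmetric, so each unordered pair gives one sum; this covers all a ≠ a'):
  -1 + 1 = 0
  -1 + 3 = 2
  -1 + 6 = 5
  1 + 3 = 4
  1 + 6 = 7
  3 + 6 = 9
Collected distinct sums: {0, 2, 4, 5, 7, 9}
|A +̂ A| = 6
(Reference bound: |A +̂ A| ≥ 2|A| - 3 for |A| ≥ 2, with |A| = 4 giving ≥ 5.)

|A +̂ A| = 6


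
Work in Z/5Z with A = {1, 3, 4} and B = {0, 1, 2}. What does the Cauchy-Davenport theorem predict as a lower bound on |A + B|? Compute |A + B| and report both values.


Cauchy-Davenport: |A + B| ≥ min(p, |A| + |B| - 1) for A, B nonempty in Z/pZ.
|A| = 3, |B| = 3, p = 5.
CD lower bound = min(5, 3 + 3 - 1) = min(5, 5) = 5.
Compute A + B mod 5 directly:
a = 1: 1+0=1, 1+1=2, 1+2=3
a = 3: 3+0=3, 3+1=4, 3+2=0
a = 4: 4+0=4, 4+1=0, 4+2=1
A + B = {0, 1, 2, 3, 4}, so |A + B| = 5.
Verify: 5 ≥ 5? Yes ✓.

CD lower bound = 5, actual |A + B| = 5.


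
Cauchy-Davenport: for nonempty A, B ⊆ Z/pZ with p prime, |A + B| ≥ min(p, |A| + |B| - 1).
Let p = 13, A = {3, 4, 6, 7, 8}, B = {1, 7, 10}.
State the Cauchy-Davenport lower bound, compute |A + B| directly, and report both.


Cauchy-Davenport: |A + B| ≥ min(p, |A| + |B| - 1) for A, B nonempty in Z/pZ.
|A| = 5, |B| = 3, p = 13.
CD lower bound = min(13, 5 + 3 - 1) = min(13, 7) = 7.
Compute A + B mod 13 directly:
a = 3: 3+1=4, 3+7=10, 3+10=0
a = 4: 4+1=5, 4+7=11, 4+10=1
a = 6: 6+1=7, 6+7=0, 6+10=3
a = 7: 7+1=8, 7+7=1, 7+10=4
a = 8: 8+1=9, 8+7=2, 8+10=5
A + B = {0, 1, 2, 3, 4, 5, 7, 8, 9, 10, 11}, so |A + B| = 11.
Verify: 11 ≥ 7? Yes ✓.

CD lower bound = 7, actual |A + B| = 11.


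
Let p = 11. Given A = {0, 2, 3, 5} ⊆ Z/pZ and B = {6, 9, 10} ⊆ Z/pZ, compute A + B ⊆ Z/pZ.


Work in Z/11Z: reduce every sum a + b modulo 11.
Enumerate all 12 pairs:
a = 0: 0+6=6, 0+9=9, 0+10=10
a = 2: 2+6=8, 2+9=0, 2+10=1
a = 3: 3+6=9, 3+9=1, 3+10=2
a = 5: 5+6=0, 5+9=3, 5+10=4
Distinct residues collected: {0, 1, 2, 3, 4, 6, 8, 9, 10}
|A + B| = 9 (out of 11 total residues).

A + B = {0, 1, 2, 3, 4, 6, 8, 9, 10}
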